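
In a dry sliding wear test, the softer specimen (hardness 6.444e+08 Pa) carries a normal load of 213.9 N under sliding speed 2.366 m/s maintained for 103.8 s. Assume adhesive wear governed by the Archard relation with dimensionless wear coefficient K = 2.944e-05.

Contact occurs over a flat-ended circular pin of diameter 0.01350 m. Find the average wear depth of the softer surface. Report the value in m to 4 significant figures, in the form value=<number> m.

All working math runs at full precision. Intermediates are printed rounded — one last rounding to four significant figures.
Convert: Distance L = v·t = 2.366 m/s × 103.8 s = 245.6 m.
Convert: Contact area A = π·d²/4 = π·(0.01350 m)²/4 = 1.431e-04 m².
As SI base values: W = 213.9 N, H = 6.444e+08 Pa, K = 2.944e-05.
Archard volume V = K·W·L/H = 2.944e-05 · 213.9 · 245.6 / 6.444e+08 = 2.400e-09 m³.
Mean wear depth h = V/A = 2.400e-09 / 1.431e-04 = 1.677e-05 m.

value=1.677e-05 m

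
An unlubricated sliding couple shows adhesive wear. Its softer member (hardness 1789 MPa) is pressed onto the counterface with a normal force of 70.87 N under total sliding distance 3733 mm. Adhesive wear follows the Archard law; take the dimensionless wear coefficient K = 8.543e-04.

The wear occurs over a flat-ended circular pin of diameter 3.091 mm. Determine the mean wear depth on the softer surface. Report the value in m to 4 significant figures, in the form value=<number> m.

value=1.684e-05 m

Every step holds full float precision; intermediates appear rounded — a single final rounding: four significant figures.
Convert: Distance L = 3733 mm = 3.733 m.
Convert: Hardness H = 1789 MPa = 1.789e+09 Pa.
Convert: Pin diameter d = 3.091 mm = 0.003091 m. Contact area A = π·d²/4 = π·(0.003091 m)²/4 = 7.504e-06 m².
Working in SI base units: W = 70.87 N, H = 1.789e+09 Pa, K = 8.543e-04.
Wear volume V = K·W·L/H = 8.543e-04 · 70.87 · 3.733 / 1.789e+09 = 1.263e-10 m³.
Mean wear depth h = V/A = 1.263e-10 / 7.504e-06 = 1.684e-05 m.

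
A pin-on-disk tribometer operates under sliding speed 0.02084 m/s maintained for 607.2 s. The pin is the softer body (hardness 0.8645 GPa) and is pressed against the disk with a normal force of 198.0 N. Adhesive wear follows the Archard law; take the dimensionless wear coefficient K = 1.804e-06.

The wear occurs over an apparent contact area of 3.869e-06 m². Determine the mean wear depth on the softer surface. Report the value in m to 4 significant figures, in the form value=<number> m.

All working math keeps exact precision; intermediate values are shown rounded, and rounded just once, at 4 significant digits.
Convert: Sliding distance L = v·t = 0.02084 m/s × 607.2 s = 12.65 m.
Convert: Hardness H = 0.8645 GPa = 8.645e+08 Pa.
SI base units throughout: W = 198.0 N, H = 8.645e+08 Pa, K = 1.804e-06.
Archard volume V = K·W·L/H = 1.804e-06 · 198.0 · 12.65 / 8.645e+08 = 5.228e-12 m³.
Depth of wear h = V/A = 5.228e-12 / 3.869e-06 = 1.351e-06 m.

value=1.351e-06 m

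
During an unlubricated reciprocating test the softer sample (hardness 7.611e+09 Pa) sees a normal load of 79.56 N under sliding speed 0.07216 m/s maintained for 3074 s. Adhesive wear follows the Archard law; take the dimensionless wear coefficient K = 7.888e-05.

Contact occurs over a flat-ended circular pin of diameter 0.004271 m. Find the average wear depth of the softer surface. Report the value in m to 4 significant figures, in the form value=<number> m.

Intermediate values are displayed rounded, and each operation keeps exact precision, and one last rounding to 4 significant figures.
Convert: Total distance L = v·t = 0.07216 m/s × 3074 s = 221.8 m.
Convert: Contact area A = π·d²/4 = π·(0.004271 m)²/4 = 1.433e-05 m².
In SI base units, W = 79.56 N, H = 7.611e+09 Pa, K = 7.888e-05.
Worn volume V = K·W·L/H = 7.888e-05 · 79.56 · 221.8 / 7.611e+09 = 1.829e-10 m³.
Depth of wear h = V/A = 1.829e-10 / 1.433e-05 = 1.277e-05 m.

value=1.277e-05 m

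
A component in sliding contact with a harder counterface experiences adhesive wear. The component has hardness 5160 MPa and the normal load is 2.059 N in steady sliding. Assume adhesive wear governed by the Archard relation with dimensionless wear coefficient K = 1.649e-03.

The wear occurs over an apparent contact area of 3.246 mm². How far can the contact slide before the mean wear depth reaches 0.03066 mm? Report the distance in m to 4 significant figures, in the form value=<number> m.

All working math keeps full precision. Intermediate values appear rounded; rounded once at the end, at 4 significant digits.
Hardness H = 5160 MPa = 5.160e+09 Pa.
Contact area A = 3.246 mm² = 3.246e-06 m².
Depth limit h_lim = 0.03066 mm = 3.066e-05 m.
Expressed in SI base units: W = 2.059 N, H = 5.160e+09 Pa, K = 1.649e-03.
Wearable volume V_lim = h_lim·A = 3.066e-05 · 3.246e-06 = 9.952e-11 m³.
Life L = V_lim·H/(K·W) = 9.952e-11 · 5.160e+09 / (1.649e-03 · 2.059) = 151.2 m.

value=151.2 m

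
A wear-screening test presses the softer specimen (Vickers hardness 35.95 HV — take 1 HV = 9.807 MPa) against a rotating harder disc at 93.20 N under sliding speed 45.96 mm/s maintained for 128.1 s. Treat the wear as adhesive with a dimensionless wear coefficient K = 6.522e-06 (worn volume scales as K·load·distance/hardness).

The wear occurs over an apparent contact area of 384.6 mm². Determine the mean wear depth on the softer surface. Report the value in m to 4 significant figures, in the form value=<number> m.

value=2.639e-08 m

Intermediates are shown rounded; the algebra runs at full float precision — a lone final rounding to four significant digits.
Convert: Sliding speed v = 45.96 mm/s = 0.04596 m/s. Sliding distance L = v·t = 0.04596 m/s × 128.1 s = 5.887 m.
Convert: Hardness H = 35.95 HV × 9.807 MPa/HV = 352.6 MPa = 3.526e+08 Pa.
Convert: Contact area A = 384.6 mm² = 3.846e-04 m².
SI base units throughout: W = 93.20 N, H = 3.526e+08 Pa, K = 6.522e-06.
By Archard's law, V = K·W·L/H = 6.522e-06 · 93.20 · 5.887 / 3.526e+08 = 1.015e-11 m³.
Mean depth h = V/A = 1.015e-11 / 3.846e-04 = 2.639e-08 m.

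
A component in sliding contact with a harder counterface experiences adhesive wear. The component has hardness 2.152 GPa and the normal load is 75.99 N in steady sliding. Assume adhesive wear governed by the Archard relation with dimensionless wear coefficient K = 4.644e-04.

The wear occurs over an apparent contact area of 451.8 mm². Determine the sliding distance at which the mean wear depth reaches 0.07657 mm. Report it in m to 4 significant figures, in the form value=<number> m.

value=2110 m

The computation maintains full precision — intermediates are displayed rounded, and a lone final rounding, at 4 significant digits.
Hardness H = 2.152 GPa = 2.152e+09 Pa.
Contact area A = 451.8 mm² = 4.518e-04 m².
Depth limit h_lim = 0.07657 mm = 7.657e-05 m.
In SI base units, W = 75.99 N, H = 2.152e+09 Pa, K = 4.644e-04.
Permissible volume V_lim = h_lim·A = 7.657e-05 · 4.518e-04 = 3.459e-08 m³.
Thus life L = V_lim·H/(K·W) = 3.459e-08 · 2.152e+09 / (4.644e-04 · 75.99) = 2110 m.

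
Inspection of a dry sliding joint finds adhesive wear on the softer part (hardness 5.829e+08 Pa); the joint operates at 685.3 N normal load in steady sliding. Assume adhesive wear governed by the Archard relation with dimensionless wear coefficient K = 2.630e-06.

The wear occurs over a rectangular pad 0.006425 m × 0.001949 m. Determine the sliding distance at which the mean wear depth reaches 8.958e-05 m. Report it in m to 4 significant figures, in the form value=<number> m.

value=362.8 m

The computation holds full precision; intermediates are printed rounded. Rounded once at the end: four significant figures.
Convert: Contact area A = 0.006425 m × 0.001949 m = 1.252e-05 m².
Collected in SI base units: W = 685.3 N, H = 5.829e+08 Pa, K = 2.630e-06.
Allowed volume V_lim = h_lim·A = 8.958e-05 · 1.252e-05 = 1.122e-09 m³.
Inverting, life L = V_lim·H/(K·W) = 1.122e-09 · 5.829e+08 / (2.630e-06 · 685.3) = 362.8 m.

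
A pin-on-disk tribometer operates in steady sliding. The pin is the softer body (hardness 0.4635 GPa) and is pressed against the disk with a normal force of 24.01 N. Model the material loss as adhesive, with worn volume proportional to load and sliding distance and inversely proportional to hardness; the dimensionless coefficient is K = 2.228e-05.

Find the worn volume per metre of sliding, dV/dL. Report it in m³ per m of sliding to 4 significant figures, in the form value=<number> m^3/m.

value=1.154e-12 m^3/m

All arithmetic keeps full precision — intermediates appear rounded, and rounded just once, at four significant figures.
Convert: Hardness H = 0.4635 GPa = 4.635e+08 Pa.
SI base units throughout: W = 24.01 N, H = 4.635e+08 Pa, K = 2.228e-05.
Wear rate dV/dL = K·W/H, per unit distance: 2.228e-05 · 24.01 / 4.635e+08 = 1.154e-12 m³/m.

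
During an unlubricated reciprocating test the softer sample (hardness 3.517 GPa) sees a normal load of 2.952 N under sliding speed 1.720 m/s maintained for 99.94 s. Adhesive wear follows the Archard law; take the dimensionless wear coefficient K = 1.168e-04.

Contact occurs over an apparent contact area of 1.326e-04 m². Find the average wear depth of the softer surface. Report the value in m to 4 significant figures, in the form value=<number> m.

value=1.271e-07 m

Intermediates are shown rounded — all working math carries exact precision, and one final rounding to four significant figures.
Total distance L = v·t = 1.720 m/s × 99.94 s = 171.9 m.
Hardness H = 3.517 GPa = 3.517e+09 Pa.
Working in SI base units: W = 2.952 N, H = 3.517e+09 Pa, K = 1.168e-04.
The Archard volume V = K·W·L/H = 1.168e-04 · 2.952 · 171.9 / 3.517e+09 = 1.685e-11 m³.
Mean depth h = V/A = 1.685e-11 / 1.326e-04 = 1.271e-07 m.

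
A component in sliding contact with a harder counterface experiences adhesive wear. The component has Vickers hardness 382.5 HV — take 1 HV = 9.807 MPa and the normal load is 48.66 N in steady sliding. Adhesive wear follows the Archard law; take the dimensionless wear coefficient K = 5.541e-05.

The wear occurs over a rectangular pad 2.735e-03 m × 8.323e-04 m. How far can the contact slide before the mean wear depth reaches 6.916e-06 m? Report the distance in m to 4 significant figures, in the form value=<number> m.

value=21.90 m

The computation carries full precision, and the intermediates are shown rounded — one final rounding to four significant digits.
Convert: Hardness H = 382.5 HV × 9.807 MPa/HV = 3751 MPa = 3.751e+09 Pa.
Convert: Contact area A = 2.735e-03 m × 8.323e-04 m = 2.276e-06 m².
Collected in SI base units: W = 48.66 N, H = 3.751e+09 Pa, K = 5.541e-05.
Wearable volume V_lim = h_lim·A = 6.916e-06 · 2.276e-06 = 1.574e-11 m³.
Thus life L = V_lim·H/(K·W) = 1.574e-11 · 3.751e+09 / (5.541e-05 · 48.66) = 21.90 m.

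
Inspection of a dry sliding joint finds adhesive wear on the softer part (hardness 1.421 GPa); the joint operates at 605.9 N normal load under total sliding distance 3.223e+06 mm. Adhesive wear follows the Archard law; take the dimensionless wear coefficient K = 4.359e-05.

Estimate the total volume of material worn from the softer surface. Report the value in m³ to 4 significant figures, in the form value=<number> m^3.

value=5.990e-08 m^3

Intermediate values are printed rounded. Each operation carries full float precision; one final rounding, at 4 significant figures.
Convert: Distance L = 3.223e+06 mm = 3223 m.
Convert: Hardness H = 1.421 GPa = 1.421e+09 Pa.
Expressed in SI base units: W = 605.9 N, H = 1.421e+09 Pa, K = 4.359e-05.
Worn volume V = K·W·L/H = 4.359e-05 · 605.9 · 3223 / 1.421e+09 = 5.990e-08 m³.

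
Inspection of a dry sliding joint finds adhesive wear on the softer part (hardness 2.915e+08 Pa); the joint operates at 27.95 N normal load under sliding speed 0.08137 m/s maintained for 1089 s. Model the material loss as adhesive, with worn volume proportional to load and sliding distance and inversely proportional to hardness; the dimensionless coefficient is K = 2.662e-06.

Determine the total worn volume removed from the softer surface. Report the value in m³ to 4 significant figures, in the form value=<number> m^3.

Intermediate values appear rounded, and the algebra holds full precision. Rounded once at the end, at four significant digits.
Total distance L = v·t = 0.08137 m/s × 1089 s = 88.61 m.
Working in SI base units: W = 27.95 N, H = 2.915e+08 Pa, K = 2.662e-06.
Archard relation: V = K·W·L/H = 2.662e-06 · 27.95 · 88.61 / 2.915e+08 = 2.262e-11 m³.

value=2.262e-11 m^3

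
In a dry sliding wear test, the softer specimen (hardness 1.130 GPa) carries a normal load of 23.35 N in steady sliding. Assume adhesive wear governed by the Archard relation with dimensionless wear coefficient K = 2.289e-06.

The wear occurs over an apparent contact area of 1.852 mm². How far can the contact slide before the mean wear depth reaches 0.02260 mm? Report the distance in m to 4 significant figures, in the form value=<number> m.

Intermediates are displayed rounded, and the algebra holds full float precision — one last rounding: four significant digits.
Convert: Hardness H = 1.130 GPa = 1.130e+09 Pa.
Convert: Contact area A = 1.852 mm² = 1.852e-06 m².
Convert: Depth limit h_lim = 0.02260 mm = 2.260e-05 m.
In SI base units, W = 23.35 N, H = 1.130e+09 Pa, K = 2.289e-06.
Limit volume V_lim = h_lim·A = 2.260e-05 · 1.852e-06 = 4.186e-11 m³.
So the life L = V_lim·H/(K·W) = 4.186e-11 · 1.130e+09 / (2.289e-06 · 23.35) = 884.9 m.

value=884.9 m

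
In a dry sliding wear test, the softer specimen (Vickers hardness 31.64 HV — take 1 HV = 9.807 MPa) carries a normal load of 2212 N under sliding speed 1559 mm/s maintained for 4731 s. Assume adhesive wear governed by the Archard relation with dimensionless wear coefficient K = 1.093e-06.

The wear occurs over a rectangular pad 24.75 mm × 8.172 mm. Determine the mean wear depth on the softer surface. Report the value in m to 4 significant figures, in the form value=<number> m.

The computation runs at full float precision — the intermediates are displayed rounded; a single final rounding, at 4 significant figures.
Convert: Sliding speed v = 1559 mm/s = 1.559 m/s. Sliding distance L = v·t = 1.559 m/s × 4731 s = 7376 m.
Convert: Hardness H = 31.64 HV × 9.807 MPa/HV = 310.3 MPa = 3.103e+08 Pa.
Convert: Pad sides 24.75 mm × 8.172 mm = 0.02475 m × 0.008172 m. Contact area A = 0.02475 m × 0.008172 m = 2.023e-04 m².
Restated in SI base units: W = 2212 N, H = 3.103e+08 Pa, K = 1.093e-06.
Archard relation: V = K·W·L/H = 1.093e-06 · 2212 · 7376 / 3.103e+08 = 5.747e-08 m³.
Depth of wear h = V/A = 5.747e-08 / 2.023e-04 = 2.841e-04 m.

value=2.841e-04 m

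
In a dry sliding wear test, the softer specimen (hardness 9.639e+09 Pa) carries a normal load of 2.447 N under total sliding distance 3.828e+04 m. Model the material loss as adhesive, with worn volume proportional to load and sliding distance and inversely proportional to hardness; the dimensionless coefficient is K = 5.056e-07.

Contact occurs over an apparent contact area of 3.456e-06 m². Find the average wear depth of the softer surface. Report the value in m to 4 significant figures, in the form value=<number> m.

The intermediates appear rounded, and every step holds exact precision; a lone final rounding, at 4 significant digits.
Working in SI base units: W = 2.447 N, H = 9.639e+09 Pa, K = 5.056e-07.
Wear volume V = K·W·L/H = 5.056e-07 · 2.447 · 3.828e+04 / 9.639e+09 = 4.913e-12 m³.
Wear depth h = V/A = 4.913e-12 / 3.456e-06 = 1.422e-06 m.

value=1.422e-06 m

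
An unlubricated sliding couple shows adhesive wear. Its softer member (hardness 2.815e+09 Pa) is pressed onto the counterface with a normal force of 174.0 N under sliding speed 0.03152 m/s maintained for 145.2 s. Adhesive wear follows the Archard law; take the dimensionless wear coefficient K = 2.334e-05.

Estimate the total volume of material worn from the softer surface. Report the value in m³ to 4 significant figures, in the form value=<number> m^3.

value=6.603e-12 m^3

The algebra maintains full float precision; shown intermediates are rounded. Rounded once at the end: 4 significant figures.
Total distance L = v·t = 0.03152 m/s × 145.2 s = 4.577 m.
Restated in SI base units: W = 174.0 N, H = 2.815e+09 Pa, K = 2.334e-05.
Archard relation: V = K·W·L/H = 2.334e-05 · 174.0 · 4.577 / 2.815e+09 = 6.603e-12 m³.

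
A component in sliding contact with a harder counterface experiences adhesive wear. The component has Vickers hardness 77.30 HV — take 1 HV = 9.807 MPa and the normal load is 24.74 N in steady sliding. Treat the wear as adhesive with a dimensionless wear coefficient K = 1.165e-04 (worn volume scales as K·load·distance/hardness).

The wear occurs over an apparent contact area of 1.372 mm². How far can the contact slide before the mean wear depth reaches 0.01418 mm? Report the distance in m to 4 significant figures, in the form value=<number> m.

value=5.117 m

All arithmetic maintains full float precision; intermediates are shown rounded — a single final rounding to 4 significant digits.
Convert: Hardness H = 77.30 HV × 9.807 MPa/HV = 758.1 MPa = 7.581e+08 Pa.
Convert: Contact area A = 1.372 mm² = 1.372e-06 m².
Convert: Depth limit h_lim = 0.01418 mm = 1.418e-05 m.
Working in SI base units: W = 24.74 N, H = 7.581e+08 Pa, K = 1.165e-04.
Allowed volume V_lim = h_lim·A = 1.418e-05 · 1.372e-06 = 1.945e-11 m³.
Inverting, life L = V_lim·H/(K·W) = 1.945e-11 · 7.581e+08 / (1.165e-04 · 24.74) = 5.117 m.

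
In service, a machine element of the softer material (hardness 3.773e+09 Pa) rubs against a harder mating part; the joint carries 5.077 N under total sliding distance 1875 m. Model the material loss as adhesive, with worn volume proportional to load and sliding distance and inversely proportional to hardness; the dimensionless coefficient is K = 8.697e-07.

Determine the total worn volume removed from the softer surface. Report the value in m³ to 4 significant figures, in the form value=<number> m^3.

Intermediate values are displayed rounded — all arithmetic keeps full precision, and one final rounding, at 4 significant digits.
As SI base values: W = 5.077 N, H = 3.773e+09 Pa, K = 8.697e-07.
Volume removed: V = K·W·L/H = 8.697e-07 · 5.077 · 1875 / 3.773e+09 = 2.194e-12 m³.

value=2.194e-12 m^3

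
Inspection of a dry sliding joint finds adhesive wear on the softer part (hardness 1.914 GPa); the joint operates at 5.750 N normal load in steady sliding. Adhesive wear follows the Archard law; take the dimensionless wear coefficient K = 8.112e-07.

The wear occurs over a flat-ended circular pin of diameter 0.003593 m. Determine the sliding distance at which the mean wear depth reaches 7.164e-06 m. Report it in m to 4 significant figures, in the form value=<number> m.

value=2.981e+04 m

Intermediates are shown rounded, and all working math keeps exact precision; a single final rounding, at 4 significant digits.
Convert: Hardness H = 1.914 GPa = 1.914e+09 Pa.
Convert: Contact area A = π·d²/4 = π·(0.003593 m)²/4 = 1.014e-05 m².
As SI base values: W = 5.750 N, H = 1.914e+09 Pa, K = 8.112e-07.
Permissible volume V_lim = h_lim·A = 7.164e-06 · 1.014e-05 = 7.264e-11 m³.
Inverting, life L = V_lim·H/(K·W) = 7.264e-11 · 1.914e+09 / (8.112e-07 · 5.750) = 2.981e+04 m.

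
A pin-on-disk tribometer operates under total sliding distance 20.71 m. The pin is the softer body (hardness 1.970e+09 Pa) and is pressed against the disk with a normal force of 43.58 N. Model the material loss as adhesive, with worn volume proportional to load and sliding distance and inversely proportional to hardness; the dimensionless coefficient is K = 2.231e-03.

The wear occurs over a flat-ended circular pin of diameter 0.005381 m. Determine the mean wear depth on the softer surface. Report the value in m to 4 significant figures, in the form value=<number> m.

value=4.495e-05 m

The intermediates are displayed rounded; all arithmetic holds full float precision. Rounded once at the end to four significant digits.
Contact area A = π·d²/4 = π·(0.005381 m)²/4 = 2.274e-05 m².
Expressed in SI base units: W = 43.58 N, H = 1.970e+09 Pa, K = 2.231e-03.
Worn volume V = K·W·L/H = 2.231e-03 · 43.58 · 20.71 / 1.970e+09 = 1.022e-09 m³.
Mean depth h = V/A = 1.022e-09 / 2.274e-05 = 4.495e-05 m.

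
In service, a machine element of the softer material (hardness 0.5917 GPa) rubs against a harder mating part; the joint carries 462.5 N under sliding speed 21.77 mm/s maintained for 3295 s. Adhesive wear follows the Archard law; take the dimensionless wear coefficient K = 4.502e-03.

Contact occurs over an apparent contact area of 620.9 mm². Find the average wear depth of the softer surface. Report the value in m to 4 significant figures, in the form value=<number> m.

The computation keeps full float precision — intermediate values are displayed rounded; a lone final rounding: 4 significant figures.
Sliding speed v = 21.77 mm/s = 0.02177 m/s. Total distance L = v·t = 0.02177 m/s × 3295 s = 71.73 m.
Hardness H = 0.5917 GPa = 5.917e+08 Pa.
Contact area A = 620.9 mm² = 6.209e-04 m².
Collected in SI base units: W = 462.5 N, H = 5.917e+08 Pa, K = 4.502e-03.
The Archard volume V = K·W·L/H = 4.502e-03 · 462.5 · 71.73 / 5.917e+08 = 2.524e-07 m³.
Depth of wear h = V/A = 2.524e-07 / 6.209e-04 = 4.065e-04 m.

value=4.065e-04 m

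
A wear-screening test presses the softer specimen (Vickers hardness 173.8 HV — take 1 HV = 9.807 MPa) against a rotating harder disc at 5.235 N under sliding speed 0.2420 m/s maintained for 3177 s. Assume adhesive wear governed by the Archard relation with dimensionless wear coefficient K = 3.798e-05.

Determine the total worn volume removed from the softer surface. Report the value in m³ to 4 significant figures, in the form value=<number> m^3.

All working math maintains exact precision. Intermediates are displayed rounded — a single final rounding to four significant digits.
Convert: Distance L = v·t = 0.2420 m/s × 3177 s = 768.8 m.
Convert: Hardness H = 173.8 HV × 9.807 MPa/HV = 1704 MPa = 1.704e+09 Pa.
Expressed in SI base units: W = 5.235 N, H = 1.704e+09 Pa, K = 3.798e-05.
By Archard's law, V = K·W·L/H = 3.798e-05 · 5.235 · 768.8 / 1.704e+09 = 8.968e-11 m³.

value=8.968e-11 m^3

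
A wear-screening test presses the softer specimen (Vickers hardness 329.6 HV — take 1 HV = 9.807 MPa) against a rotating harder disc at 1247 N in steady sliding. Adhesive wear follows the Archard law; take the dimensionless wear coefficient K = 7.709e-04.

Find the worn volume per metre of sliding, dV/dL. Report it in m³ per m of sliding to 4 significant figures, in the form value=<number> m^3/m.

Shown intermediates are rounded, and every step keeps exact precision, and rounded once at the end to four significant digits.
Hardness H = 329.6 HV × 9.807 MPa/HV = 3232 MPa = 3.232e+09 Pa.
Restated in SI base units: W = 1247 N, H = 3.232e+09 Pa, K = 7.709e-04.
Volumetric rate dV/dL = K·W/H — distance-free: 7.709e-04 · 1247 / 3.232e+09 = 2.974e-10 m³/m.

value=2.974e-10 m^3/m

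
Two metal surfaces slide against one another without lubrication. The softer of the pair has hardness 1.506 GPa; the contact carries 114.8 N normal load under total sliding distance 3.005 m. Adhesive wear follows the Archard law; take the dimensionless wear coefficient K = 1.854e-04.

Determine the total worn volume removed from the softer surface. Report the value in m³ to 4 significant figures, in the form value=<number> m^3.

The computation runs at full precision — intermediates are shown rounded — rounded once at the end: four significant figures.
Hardness H = 1.506 GPa = 1.506e+09 Pa.
Restated in SI base units: W = 114.8 N, H = 1.506e+09 Pa, K = 1.854e-04.
Archard volume V = K·W·L/H = 1.854e-04 · 114.8 · 3.005 / 1.506e+09 = 4.247e-11 m³.

value=4.247e-11 m^3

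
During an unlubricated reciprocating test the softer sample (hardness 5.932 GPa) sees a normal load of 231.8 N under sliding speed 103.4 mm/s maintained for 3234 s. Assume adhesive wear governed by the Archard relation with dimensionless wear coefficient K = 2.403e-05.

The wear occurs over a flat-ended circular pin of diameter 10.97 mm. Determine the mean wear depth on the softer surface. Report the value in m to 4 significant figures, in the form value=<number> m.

Every step runs at full precision, and displayed values are rounded, and rounded just once, at four significant digits.
Convert: Sliding speed v = 103.4 mm/s = 0.1034 m/s. Total distance L = v·t = 0.1034 m/s × 3234 s = 334.4 m.
Convert: Hardness H = 5.932 GPa = 5.932e+09 Pa.
Convert: Pin diameter d = 10.97 mm = 0.01097 m. Contact area A = π·d²/4 = π·(0.01097 m)²/4 = 9.452e-05 m².
As SI base values: W = 231.8 N, H = 5.932e+09 Pa, K = 2.403e-05.
Volume removed: V = K·W·L/H = 2.403e-05 · 231.8 · 334.4 / 5.932e+09 = 3.140e-10 m³.
Average depth h = V/A = 3.140e-10 / 9.452e-05 = 3.322e-06 m.

value=3.322e-06 m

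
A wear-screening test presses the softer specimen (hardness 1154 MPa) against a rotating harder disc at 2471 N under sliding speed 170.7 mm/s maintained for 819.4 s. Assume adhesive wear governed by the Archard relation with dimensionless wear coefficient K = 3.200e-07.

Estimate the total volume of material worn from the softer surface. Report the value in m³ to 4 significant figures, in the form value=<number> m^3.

The computation holds exact precision. Intermediate values are shown rounded — one final rounding to four significant figures.
Convert: Sliding speed v = 170.7 mm/s = 0.1707 m/s. Path length L = v·t = 0.1707 m/s × 819.4 s = 139.9 m.
Convert: Hardness H = 1154 MPa = 1.154e+09 Pa.
SI base units throughout: W = 2471 N, H = 1.154e+09 Pa, K = 3.200e-07.
Worn volume V = K·W·L/H = 3.200e-07 · 2471 · 139.9 / 1.154e+09 = 9.584e-11 m³.

value=9.584e-11 m^3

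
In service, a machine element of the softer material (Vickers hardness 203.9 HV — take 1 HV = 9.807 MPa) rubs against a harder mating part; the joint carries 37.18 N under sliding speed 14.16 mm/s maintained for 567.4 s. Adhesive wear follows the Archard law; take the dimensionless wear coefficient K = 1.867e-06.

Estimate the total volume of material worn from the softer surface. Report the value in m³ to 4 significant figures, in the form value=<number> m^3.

All working math holds full precision, and intermediates are printed rounded — a lone final rounding: 4 significant digits.
Sliding speed v = 14.16 mm/s = 0.01416 m/s. Total distance L = v·t = 0.01416 m/s × 567.4 s = 8.034 m.
Hardness H = 203.9 HV × 9.807 MPa/HV = 2000 MPa = 2.000e+09 Pa.
In SI base units: W = 37.18 N, H = 2.000e+09 Pa, K = 1.867e-06.
Wear volume V = K·W·L/H = 1.867e-06 · 37.18 · 8.034 / 2.000e+09 = 2.789e-13 m³.

value=2.789e-13 m^3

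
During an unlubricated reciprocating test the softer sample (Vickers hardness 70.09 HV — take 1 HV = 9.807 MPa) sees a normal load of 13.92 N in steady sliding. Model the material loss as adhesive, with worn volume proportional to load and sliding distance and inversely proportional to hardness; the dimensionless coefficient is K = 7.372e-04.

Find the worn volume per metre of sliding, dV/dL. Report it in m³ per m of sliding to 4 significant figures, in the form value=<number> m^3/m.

Every step runs at full precision — the intermediates are shown rounded — one last rounding, at four significant digits.
Hardness H = 70.09 HV × 9.807 MPa/HV = 687.4 MPa = 6.874e+08 Pa.
Working in SI base units: W = 13.92 N, H = 6.874e+08 Pa, K = 7.372e-04.
Volumetric rate dV/dL = K·W/H — distance-free: 7.372e-04 · 13.92 / 6.874e+08 = 1.493e-11 m³/m.

value=1.493e-11 m^3/m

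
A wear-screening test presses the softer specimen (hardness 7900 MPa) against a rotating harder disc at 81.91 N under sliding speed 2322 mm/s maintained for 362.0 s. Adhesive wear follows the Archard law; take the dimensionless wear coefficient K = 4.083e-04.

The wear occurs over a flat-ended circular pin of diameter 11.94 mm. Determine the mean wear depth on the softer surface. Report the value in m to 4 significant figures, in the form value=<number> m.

value=3.178e-05 m

Intermediate values appear rounded, and each operation keeps full precision; rounded once at the end to four significant figures.
Sliding speed v = 2322 mm/s = 2.322 m/s. Path length L = v·t = 2.322 m/s × 362.0 s = 840.6 m.
Hardness H = 7900 MPa = 7.900e+09 Pa.
Pin diameter d = 11.94 mm = 0.01194 m. Contact area A = π·d²/4 = π·(0.01194 m)²/4 = 1.120e-04 m².
Collected in SI base units: W = 81.91 N, H = 7.900e+09 Pa, K = 4.083e-04.
Worn volume V = K·W·L/H = 4.083e-04 · 81.91 · 840.6 / 7.900e+09 = 3.558e-09 m³.
Average depth h = V/A = 3.558e-09 / 1.120e-04 = 3.178e-05 m.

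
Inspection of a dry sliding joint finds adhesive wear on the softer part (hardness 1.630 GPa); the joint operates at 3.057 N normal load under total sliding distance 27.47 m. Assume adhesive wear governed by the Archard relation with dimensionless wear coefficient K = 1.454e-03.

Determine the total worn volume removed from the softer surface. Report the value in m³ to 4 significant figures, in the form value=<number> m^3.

value=7.491e-11 m^3

The intermediates appear rounded. Every step maintains full precision; a single final rounding to four significant figures.
Convert: Hardness H = 1.630 GPa = 1.630e+09 Pa.
Expressed in SI base units: W = 3.057 N, H = 1.630e+09 Pa, K = 1.454e-03.
By Archard's law, V = K·W·L/H = 1.454e-03 · 3.057 · 27.47 / 1.630e+09 = 7.491e-11 m³.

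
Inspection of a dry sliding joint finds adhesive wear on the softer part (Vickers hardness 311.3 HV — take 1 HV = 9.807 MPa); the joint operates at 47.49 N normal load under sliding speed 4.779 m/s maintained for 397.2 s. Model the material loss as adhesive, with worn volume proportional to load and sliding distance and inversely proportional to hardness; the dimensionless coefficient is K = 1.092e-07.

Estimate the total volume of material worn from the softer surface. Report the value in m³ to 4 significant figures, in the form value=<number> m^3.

The algebra holds exact precision — printed values are rounded, and rounded once at the end: 4 significant figures.
Convert: The distance L = v·t = 4.779 m/s × 397.2 s = 1898 m.
Convert: Hardness H = 311.3 HV × 9.807 MPa/HV = 3053 MPa = 3.053e+09 Pa.
In SI base units, W = 47.49 N, H = 3.053e+09 Pa, K = 1.092e-07.
Archard volume V = K·W·L/H = 1.092e-07 · 47.49 · 1898 / 3.053e+09 = 3.224e-12 m³.

value=3.224e-12 m^3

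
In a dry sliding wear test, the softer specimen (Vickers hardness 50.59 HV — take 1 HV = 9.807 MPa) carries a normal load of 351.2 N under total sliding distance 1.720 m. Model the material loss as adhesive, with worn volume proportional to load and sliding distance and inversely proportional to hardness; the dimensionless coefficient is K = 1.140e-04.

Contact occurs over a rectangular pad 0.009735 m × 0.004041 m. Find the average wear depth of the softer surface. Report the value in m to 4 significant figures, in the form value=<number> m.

value=3.528e-06 m

Shown intermediates are rounded. Each operation maintains exact precision, and rounded once at the end, at 4 significant digits.
Convert: Hardness H = 50.59 HV × 9.807 MPa/HV = 496.1 MPa = 4.961e+08 Pa.
Convert: Contact area A = 0.009735 m × 0.004041 m = 3.934e-05 m².
SI base units throughout: W = 351.2 N, H = 4.961e+08 Pa, K = 1.140e-04.
Volume removed: V = K·W·L/H = 1.140e-04 · 351.2 · 1.720 / 4.961e+08 = 1.388e-10 m³.
Average depth h = V/A = 1.388e-10 / 3.934e-05 = 3.528e-06 m.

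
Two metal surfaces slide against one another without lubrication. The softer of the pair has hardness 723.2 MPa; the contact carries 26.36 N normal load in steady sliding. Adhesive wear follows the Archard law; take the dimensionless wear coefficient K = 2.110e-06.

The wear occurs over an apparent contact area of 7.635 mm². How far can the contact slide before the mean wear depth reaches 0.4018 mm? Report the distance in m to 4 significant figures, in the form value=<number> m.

The intermediates are displayed rounded — the computation maintains full precision, and a lone final rounding: four significant digits.
Hardness H = 723.2 MPa = 7.232e+08 Pa.
Contact area A = 7.635 mm² = 7.635e-06 m².
Depth limit h_lim = 0.4018 mm = 4.018e-04 m.
SI base units throughout: W = 26.36 N, H = 7.232e+08 Pa, K = 2.110e-06.
Limit volume V_lim = h_lim·A = 4.018e-04 · 7.635e-06 = 3.068e-09 m³.
So the life L = V_lim·H/(K·W) = 3.068e-09 · 7.232e+08 / (2.110e-06 · 26.36) = 3.989e+04 m.

value=3.989e+04 m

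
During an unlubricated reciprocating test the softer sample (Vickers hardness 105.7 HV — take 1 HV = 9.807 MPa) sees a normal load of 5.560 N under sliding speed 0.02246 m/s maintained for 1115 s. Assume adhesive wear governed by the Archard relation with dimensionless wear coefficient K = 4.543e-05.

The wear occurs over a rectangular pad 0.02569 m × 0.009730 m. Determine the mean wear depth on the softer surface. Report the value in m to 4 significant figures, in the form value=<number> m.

All working math maintains full float precision — intermediates are printed rounded; a single final rounding to four significant digits.
Distance L = v·t = 0.02246 m/s × 1115 s = 25.04 m.
Hardness H = 105.7 HV × 9.807 MPa/HV = 1037 MPa = 1.037e+09 Pa.
Contact area A = 0.02569 m × 0.009730 m = 2.500e-04 m².
In SI base units: W = 5.560 N, H = 1.037e+09 Pa, K = 4.543e-05.
Volume removed: V = K·W·L/H = 4.543e-05 · 5.560 · 25.04 / 1.037e+09 = 6.102e-12 m³.
Depth of wear h = V/A = 6.102e-12 / 2.500e-04 = 2.441e-08 m.

value=2.441e-08 m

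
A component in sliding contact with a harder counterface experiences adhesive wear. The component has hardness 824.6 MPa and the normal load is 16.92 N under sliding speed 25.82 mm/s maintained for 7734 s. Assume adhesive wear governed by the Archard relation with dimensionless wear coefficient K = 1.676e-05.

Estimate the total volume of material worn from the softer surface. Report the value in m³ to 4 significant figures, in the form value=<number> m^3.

The algebra runs at exact precision — displayed values are rounded, and rounded once at the end, at four significant digits.
Sliding speed v = 25.82 mm/s = 0.02582 m/s. The distance L = v·t = 0.02582 m/s × 7734 s = 199.7 m.
Hardness H = 824.6 MPa = 8.246e+08 Pa.
Expressed in SI base units: W = 16.92 N, H = 8.246e+08 Pa, K = 1.676e-05.
The Archard volume V = K·W·L/H = 1.676e-05 · 16.92 · 199.7 / 8.246e+08 = 6.867e-11 m³.

value=6.867e-11 m^3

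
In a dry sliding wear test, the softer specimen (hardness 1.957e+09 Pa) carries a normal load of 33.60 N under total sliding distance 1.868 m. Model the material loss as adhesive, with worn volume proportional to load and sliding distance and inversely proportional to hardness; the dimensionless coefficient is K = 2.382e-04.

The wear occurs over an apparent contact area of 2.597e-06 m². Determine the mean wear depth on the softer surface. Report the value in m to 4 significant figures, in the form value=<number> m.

Intermediate values appear rounded; the algebra keeps full float precision; one final rounding, at 4 significant figures.
Restated in SI base units: W = 33.60 N, H = 1.957e+09 Pa, K = 2.382e-04.
Volume removed: V = K·W·L/H = 2.382e-04 · 33.60 · 1.868 / 1.957e+09 = 7.640e-12 m³.
Wear depth h = V/A = 7.640e-12 / 2.597e-06 = 2.942e-06 m.

value=2.942e-06 m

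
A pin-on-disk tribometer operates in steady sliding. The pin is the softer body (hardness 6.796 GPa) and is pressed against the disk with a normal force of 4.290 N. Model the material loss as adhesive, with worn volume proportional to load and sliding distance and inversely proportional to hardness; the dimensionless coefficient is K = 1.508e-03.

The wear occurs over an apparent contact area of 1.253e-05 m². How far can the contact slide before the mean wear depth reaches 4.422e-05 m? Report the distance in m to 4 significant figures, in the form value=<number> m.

Displayed values are rounded — the algebra maintains exact precision; a single final rounding: 4 significant digits.
Hardness H = 6.796 GPa = 6.796e+09 Pa.
In SI base units, W = 4.290 N, H = 6.796e+09 Pa, K = 1.508e-03.
Limit volume V_lim = h_lim·A = 4.422e-05 · 1.253e-05 = 5.541e-10 m³.
Life L = V_lim·H/(K·W) = 5.541e-10 · 6.796e+09 / (1.508e-03 · 4.290) = 582.1 m.

value=582.1 m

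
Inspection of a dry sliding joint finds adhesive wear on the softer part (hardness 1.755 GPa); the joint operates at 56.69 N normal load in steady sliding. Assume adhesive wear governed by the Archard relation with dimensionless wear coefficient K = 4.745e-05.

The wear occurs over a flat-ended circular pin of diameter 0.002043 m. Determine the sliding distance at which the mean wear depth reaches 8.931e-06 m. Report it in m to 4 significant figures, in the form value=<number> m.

value=19.10 m

Every step runs at exact precision — the intermediates are displayed rounded. Rounded once at the end, at four significant digits.
Hardness H = 1.755 GPa = 1.755e+09 Pa.
Contact area A = π·d²/4 = π·(0.002043 m)²/4 = 3.278e-06 m².
SI base units throughout: W = 56.69 N, H = 1.755e+09 Pa, K = 4.745e-05.
At the depth limit, V_lim = h_lim·A = 8.931e-06 · 3.278e-06 = 2.928e-11 m³.
Inverting, life L = V_lim·H/(K·W) = 2.928e-11 · 1.755e+09 / (4.745e-05 · 56.69) = 19.10 m.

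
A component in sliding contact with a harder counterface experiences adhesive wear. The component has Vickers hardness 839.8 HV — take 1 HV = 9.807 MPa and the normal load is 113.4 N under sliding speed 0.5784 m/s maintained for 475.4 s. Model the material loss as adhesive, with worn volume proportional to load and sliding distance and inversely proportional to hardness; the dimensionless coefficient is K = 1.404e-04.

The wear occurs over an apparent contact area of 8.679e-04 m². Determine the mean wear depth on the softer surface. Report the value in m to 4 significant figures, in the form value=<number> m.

The computation maintains full float precision; quoted intermediates are rounded, and rounded just once to four significant figures.
Convert: Total distance L = v·t = 0.5784 m/s × 475.4 s = 275.0 m.
Convert: Hardness H = 839.8 HV × 9.807 MPa/HV = 8236 MPa = 8.236e+09 Pa.
Restated in SI base units: W = 113.4 N, H = 8.236e+09 Pa, K = 1.404e-04.
Worn volume V = K·W·L/H = 1.404e-04 · 113.4 · 275.0 / 8.236e+09 = 5.316e-10 m³.
Depth of wear h = V/A = 5.316e-10 / 8.679e-04 = 6.125e-07 m.

value=6.125e-07 m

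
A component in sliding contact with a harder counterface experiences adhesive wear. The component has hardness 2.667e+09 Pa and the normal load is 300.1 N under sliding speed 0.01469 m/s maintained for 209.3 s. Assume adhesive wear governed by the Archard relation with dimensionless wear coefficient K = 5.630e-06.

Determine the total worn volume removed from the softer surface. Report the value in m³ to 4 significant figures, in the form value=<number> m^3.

value=1.948e-12 m^3

Every step runs at exact precision, and the intermediates appear rounded; rounded just once, at 4 significant figures.
Convert: Distance covered L = v·t = 0.01469 m/s × 209.3 s = 3.075 m.
SI base units throughout: W = 300.1 N, H = 2.667e+09 Pa, K = 5.630e-06.
Volume removed: V = K·W·L/H = 5.630e-06 · 300.1 · 3.075 / 2.667e+09 = 1.948e-12 m³.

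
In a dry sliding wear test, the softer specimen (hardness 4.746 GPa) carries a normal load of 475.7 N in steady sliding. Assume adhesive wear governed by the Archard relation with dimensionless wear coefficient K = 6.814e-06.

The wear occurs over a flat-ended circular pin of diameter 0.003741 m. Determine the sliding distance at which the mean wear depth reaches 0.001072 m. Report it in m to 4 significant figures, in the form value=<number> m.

value=1.725e+04 m

Each operation keeps full precision, and intermediates appear rounded — a single final rounding, at 4 significant figures.
Hardness H = 4.746 GPa = 4.746e+09 Pa.
Contact area A = π·d²/4 = π·(0.003741 m)²/4 = 1.099e-05 m².
SI base units throughout: W = 475.7 N, H = 4.746e+09 Pa, K = 6.814e-06.
Volume at the limit: V_lim = h_lim·A = 0.001072 · 1.099e-05 = 1.178e-08 m³.
Life L = V_lim·H/(K·W) = 1.178e-08 · 4.746e+09 / (6.814e-06 · 475.7) = 1.725e+04 m.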